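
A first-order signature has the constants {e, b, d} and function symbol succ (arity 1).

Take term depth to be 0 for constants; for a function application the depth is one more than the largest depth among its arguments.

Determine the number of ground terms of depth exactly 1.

Let N_k = |{terms of depth ≤ k}|. Then N_0 = 3 and N_k = 3 + N_{k-1} for k ≥ 1 (one summand per function symbol, arity giving the exponent).
N_0 = 3
N_1 = 3 + 3 = 6
Terms of depth exactly 1: N_1 − N_0 = 6 − 3 = 3.

3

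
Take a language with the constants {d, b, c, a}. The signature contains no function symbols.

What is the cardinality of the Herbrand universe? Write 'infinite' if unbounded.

There are no function symbols, so every ground term is one of the 4 constants.
The Herbrand universe is {d, b, c, a}, which is finite with 4 elements.

4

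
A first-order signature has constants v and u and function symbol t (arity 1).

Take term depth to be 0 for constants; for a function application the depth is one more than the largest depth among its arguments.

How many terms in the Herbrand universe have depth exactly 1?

2

If N_k denotes the number of depth-≤k ground terms, the 2 constants give N_0 = 2, and each function symbol of arity r contributes N_{k-1}^r new terms at level k: N_k = 2 + N_{k-1}.
N_0 = 2
N_1 = 2 + 2 = 4
Terms of depth exactly 1: N_1 − N_0 = 4 − 2 = 2.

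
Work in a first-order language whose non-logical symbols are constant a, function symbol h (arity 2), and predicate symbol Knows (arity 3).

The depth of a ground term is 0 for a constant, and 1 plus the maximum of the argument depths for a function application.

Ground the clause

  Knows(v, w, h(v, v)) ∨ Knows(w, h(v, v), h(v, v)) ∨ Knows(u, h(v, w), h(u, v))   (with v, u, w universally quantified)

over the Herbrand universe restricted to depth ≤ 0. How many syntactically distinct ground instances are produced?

1

Ground terms of depth ≤ 0:
  Let N_k count ground terms of depth at most k. Each non-constant term of depth ≤ k is some function symbol applied to depth-≤(k−1) arguments, giving N_k = 1 + N_{k-1}^2.
  N_0 = 1
So there is exactly 1 ground term available for substitution.
The body mentions every one of the 3 quantified variables; since ground terms form a free algebra, no two substitutions collapse to the same formula.
Number of ground instances = 1^3 = 1.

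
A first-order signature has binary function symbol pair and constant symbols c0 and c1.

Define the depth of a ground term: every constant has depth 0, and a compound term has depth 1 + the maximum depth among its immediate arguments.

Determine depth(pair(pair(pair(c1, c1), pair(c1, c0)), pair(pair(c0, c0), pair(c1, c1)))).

depth(pair(c1, c1)) = 1 + max(0, 0) = 1
depth(pair(c1, c0)) = 1 + max(0, 0) = 1
depth(pair(pair(c1, c1), pair(c1, c0))) = 1 + max(1, 1) = 2
depth(pair(c0, c0)) = 1 + max(0, 0) = 1
depth(pair(pair(c0, c0), pair(c1, c1))) = 1 + max(1, 1) = 2
depth(pair(pair(pair(c1, c1), pair(c1, c0)), pair(pair(c0, c0), pair(c1, c1)))) = 1 + max(2, 2) = 3

3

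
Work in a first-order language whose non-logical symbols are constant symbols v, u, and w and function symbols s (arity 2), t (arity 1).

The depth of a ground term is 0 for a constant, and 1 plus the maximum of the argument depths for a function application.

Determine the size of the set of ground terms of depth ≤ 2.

Write N_k for the number of ground terms of depth ≤ k. A term of depth ≤ k is either a constant or a function symbol applied to arguments of depth ≤ k−1, so N_k = 3 + N_{k-1}^2 + N_{k-1}.
N_0 = 3
N_1 = 3 + 3^2 + 3 = 15
N_2 = 3 + 15^2 + 15 = 243

243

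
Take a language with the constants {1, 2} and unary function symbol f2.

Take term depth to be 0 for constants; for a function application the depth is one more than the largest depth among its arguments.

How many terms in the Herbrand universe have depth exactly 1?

2

Count level by level. With function symbols f2/1, the terms of depth ≤ k are the 2 constants together with each function applied to depth-≤(k−1) tuples, so N_k = 2 + N_{k-1}.
N_0 = 2
N_1 = 2 + 2 = 4
Terms of depth exactly 1: N_1 − N_0 = 4 − 2 = 2.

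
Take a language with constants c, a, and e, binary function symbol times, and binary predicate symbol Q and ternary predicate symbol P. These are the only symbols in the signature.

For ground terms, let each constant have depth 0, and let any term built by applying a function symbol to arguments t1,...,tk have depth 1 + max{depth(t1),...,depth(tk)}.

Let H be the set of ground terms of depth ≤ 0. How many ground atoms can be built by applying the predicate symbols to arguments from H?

First count ground terms of depth ≤ 0.
Write N_k for the number of ground terms of depth ≤ k. A term of depth ≤ k is either a constant or a function symbol applied to arguments of depth ≤ k−1, so N_k = 3 + N_{k-1}^2.
N_0 = 3
Explicitly: c, a, e.
So |H| = 3.
A ground atom is a predicate applied to a tuple of terms from H, so the count is the sum over predicates of |H|^arity:
  Q: 3^2 = 9;  P: 3^3 = 27
Total ground atoms: 9 + 27 = 36.

36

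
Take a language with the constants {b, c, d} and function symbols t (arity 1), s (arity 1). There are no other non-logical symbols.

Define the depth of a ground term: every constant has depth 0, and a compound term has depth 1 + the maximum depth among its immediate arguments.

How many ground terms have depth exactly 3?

24

If N_k denotes the number of depth-≤k ground terms, the 3 constants give N_0 = 3, and each function symbol of arity r contributes N_{k-1}^r new terms at level k: N_k = 3 + N_{k-1} + N_{k-1}.
N_0 = 3
N_1 = 3 + 3 + 3 = 9
N_2 = 3 + 9 + 9 = 21
N_3 = 3 + 21 + 21 = 45
Terms of depth exactly 3: N_3 − N_2 = 45 − 21 = 24.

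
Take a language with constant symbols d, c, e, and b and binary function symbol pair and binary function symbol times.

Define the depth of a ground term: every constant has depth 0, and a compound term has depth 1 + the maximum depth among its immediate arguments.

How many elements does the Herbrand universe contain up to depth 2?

2596

Let N_k = |{terms of depth ≤ k}|. Then N_0 = 4 and N_k = 4 + N_{k-1}^2 + N_{k-1}^2 for k ≥ 1 (one summand per function symbol, arity giving the exponent).
N_0 = 4
N_1 = 4 + 4^2 + 4^2 = 36
N_2 = 4 + 36^2 + 36^2 = 2596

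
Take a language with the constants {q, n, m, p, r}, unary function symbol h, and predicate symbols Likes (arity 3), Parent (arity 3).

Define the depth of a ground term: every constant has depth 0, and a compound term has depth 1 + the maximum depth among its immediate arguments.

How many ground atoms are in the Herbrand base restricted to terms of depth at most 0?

250

First count ground terms of depth ≤ 0.
Count level by level. With function symbols h/1, the terms of depth ≤ k are the 5 constants together with each function applied to depth-≤(k−1) tuples, so N_k = 5 + N_{k-1}.
N_0 = 5
So |H| = 5.
Each predicate of arity r yields |H|^r ground atoms (one per choice of an r-tuple from H):
  Likes: 5^3 = 125;  Parent: 5^3 = 125
Total ground atoms: 125 + 125 = 250.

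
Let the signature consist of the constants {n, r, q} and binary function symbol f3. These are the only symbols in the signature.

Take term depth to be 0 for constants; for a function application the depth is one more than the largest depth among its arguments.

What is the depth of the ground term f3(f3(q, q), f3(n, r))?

2

depth(f3(q, q)) = 1 + max(0, 0) = 1
depth(f3(n, r)) = 1 + max(0, 0) = 1
depth(f3(f3(q, q), f3(n, r))) = 1 + max(1, 1) = 2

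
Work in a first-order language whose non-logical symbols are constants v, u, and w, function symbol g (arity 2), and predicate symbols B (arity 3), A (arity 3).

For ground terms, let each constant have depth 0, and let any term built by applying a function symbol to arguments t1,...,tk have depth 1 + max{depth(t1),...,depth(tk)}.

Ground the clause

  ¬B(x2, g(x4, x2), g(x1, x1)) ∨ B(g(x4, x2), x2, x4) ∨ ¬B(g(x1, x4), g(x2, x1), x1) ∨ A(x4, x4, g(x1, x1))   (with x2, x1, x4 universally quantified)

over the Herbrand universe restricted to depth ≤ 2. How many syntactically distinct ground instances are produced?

Ground terms of depth ≤ 2:
  Let N_k count ground terms of depth at most k. Each non-constant term of depth ≤ k is some function symbol applied to depth-≤(k−1) arguments, giving N_k = 3 + N_{k-1}^2.
  N_0 = 3
  N_1 = 3 + 3^2 = 12
  N_2 = 3 + 12^2 = 147
So there are 147 ground terms available for substitution.
There are 3 variables to instantiate (x2, x1, x4), each occurring in at least one literal, so different choices give different ground instances.
Number of ground instances = 147^3 = 3176523.

3176523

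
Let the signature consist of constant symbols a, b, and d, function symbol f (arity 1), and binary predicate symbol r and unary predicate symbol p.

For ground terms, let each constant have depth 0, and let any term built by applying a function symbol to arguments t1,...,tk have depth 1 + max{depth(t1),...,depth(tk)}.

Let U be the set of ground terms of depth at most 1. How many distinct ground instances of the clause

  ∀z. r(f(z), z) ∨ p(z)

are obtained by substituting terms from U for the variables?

6

Ground terms of depth ≤ 1:
  If N_k denotes the number of depth-≤k ground terms, the 3 constants give N_0 = 3, and each function symbol of arity r contributes N_{k-1}^r new terms at level k: N_k = 3 + N_{k-1}.
  N_0 = 3
  N_1 = 3 + 3 = 6
So there are 6 ground terms available for substitution.
The clause has 1 distinct variable (z), which appears in the body. In the free term algebra distinct substitutions yield syntactically distinct ground instances.
Number of ground instances = 6.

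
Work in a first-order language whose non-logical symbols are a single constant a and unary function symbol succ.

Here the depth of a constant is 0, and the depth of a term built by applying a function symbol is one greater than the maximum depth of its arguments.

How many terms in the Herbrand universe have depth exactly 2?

1

Let N_k count ground terms of depth at most k. Each non-constant term of depth ≤ k is some function symbol applied to depth-≤(k−1) arguments, giving N_k = 1 + N_{k-1}.
N_0 = 1
N_1 = 1 + 1 = 2
N_2 = 1 + 2 = 3
Terms of depth exactly 2: N_2 − N_1 = 3 − 2 = 1.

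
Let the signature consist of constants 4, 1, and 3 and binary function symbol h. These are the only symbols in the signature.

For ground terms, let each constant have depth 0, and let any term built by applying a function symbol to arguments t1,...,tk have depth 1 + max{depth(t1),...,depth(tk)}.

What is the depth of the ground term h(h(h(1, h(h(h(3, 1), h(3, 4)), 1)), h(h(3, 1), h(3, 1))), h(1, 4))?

6

depth(h(3, 1)) = 1 + max(0, 0) = 1
depth(h(3, 4)) = 1 + max(0, 0) = 1
depth(h(h(3, 1), h(3, 4))) = 1 + max(1, 1) = 2
depth(h(h(h(3, 1), h(3, 4)), 1)) = 1 + max(2, 0) = 3
depth(h(1, h(h(h(3, 1), h(3, 4)), 1))) = 1 + max(0, 3) = 4
depth(h(h(3, 1), h(3, 1))) = 1 + max(1, 1) = 2
depth(h(h(1, h(h(h(3, 1), h(3, 4)), 1)), h(h(3, 1), h(3, 1)))) = 1 + max(4, 2) = 5
depth(h(1, 4)) = 1 + max(0, 0) = 1
depth(h(h(h(1, h(h(h(3, 1), h(3, 4)), 1)), h(h(3, 1), h(3, 1))), h(1, 4))) = 1 + max(5, 1) = 6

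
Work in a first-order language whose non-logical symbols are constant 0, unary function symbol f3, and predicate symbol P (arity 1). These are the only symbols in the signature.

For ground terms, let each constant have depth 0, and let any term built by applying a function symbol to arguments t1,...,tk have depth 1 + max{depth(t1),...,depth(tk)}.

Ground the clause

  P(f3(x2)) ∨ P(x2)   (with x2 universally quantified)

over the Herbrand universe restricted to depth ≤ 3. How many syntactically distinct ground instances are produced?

4

Ground terms of depth ≤ 3:
  If N_k denotes the number of depth-≤k ground terms, the 1 constant gives N_0 = 1, and each function symbol of arity r contributes N_{k-1}^r new terms at level k: N_k = 1 + N_{k-1}.
  N_0 = 1
  N_1 = 1 + 1 = 2
  N_2 = 1 + 2 = 3
  N_3 = 1 + 3 = 4
  Explicitly: 0, f3(0), f3(f3(0)), f3(f3(f3(0))).
So there are 4 ground terms available for substitution.
There is 1 variable to instantiate (x2),  occurring in at least one literal, so different choices give different ground instances.
Number of ground instances = 4.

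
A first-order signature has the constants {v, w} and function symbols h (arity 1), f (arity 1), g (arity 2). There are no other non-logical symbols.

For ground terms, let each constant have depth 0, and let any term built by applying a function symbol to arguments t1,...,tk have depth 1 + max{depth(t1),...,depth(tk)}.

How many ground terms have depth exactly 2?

Let N_k count ground terms of depth at most k. Each non-constant term of depth ≤ k is some function symbol applied to depth-≤(k−1) arguments, giving N_k = 2 + N_{k-1} + N_{k-1} + N_{k-1}^2.
N_0 = 2
N_1 = 2 + 2 + 2 + 2^2 = 10
N_2 = 2 + 10 + 10 + 10^2 = 122
Terms of depth exactly 2: N_2 − N_1 = 122 − 10 = 112.

112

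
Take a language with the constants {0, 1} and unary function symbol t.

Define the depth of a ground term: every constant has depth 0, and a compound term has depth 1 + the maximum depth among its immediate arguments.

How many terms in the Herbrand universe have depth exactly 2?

2

If N_k denotes the number of depth-≤k ground terms, the 2 constants give N_0 = 2, and each function symbol of arity r contributes N_{k-1}^r new terms at level k: N_k = 2 + N_{k-1}.
N_0 = 2
N_1 = 2 + 2 = 4
N_2 = 2 + 4 = 6
Terms of depth exactly 2: N_2 − N_1 = 6 − 4 = 2.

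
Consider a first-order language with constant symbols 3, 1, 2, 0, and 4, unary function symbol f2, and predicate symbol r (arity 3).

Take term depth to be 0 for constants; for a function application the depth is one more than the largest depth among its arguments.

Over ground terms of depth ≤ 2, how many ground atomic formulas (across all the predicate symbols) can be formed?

First count ground terms of depth ≤ 2.
Count level by level. With function symbols f2/1, the terms of depth ≤ k are the 5 constants together with each function applied to depth-≤(k−1) tuples, so N_k = 5 + N_{k-1}.
N_0 = 5
N_1 = 5 + 5 = 10
N_2 = 5 + 10 = 15
So |H| = 15.
A ground atom is a predicate applied to a tuple of terms from H, so the count is the sum over predicates of |H|^arity:
  r: 15^3 = 3375
Total ground atoms: 3375.

3375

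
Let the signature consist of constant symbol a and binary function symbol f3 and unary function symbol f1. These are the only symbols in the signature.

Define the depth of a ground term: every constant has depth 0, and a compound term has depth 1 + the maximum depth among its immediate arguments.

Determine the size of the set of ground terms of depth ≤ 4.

If N_k denotes the number of depth-≤k ground terms, the 1 constant gives N_0 = 1, and each function symbol of arity r contributes N_{k-1}^r new terms at level k: N_k = 1 + N_{k-1}^2 + N_{k-1}.
N_0 = 1
N_1 = 1 + 1^2 + 1 = 3
N_2 = 1 + 3^2 + 3 = 13
N_3 = 1 + 13^2 + 13 = 183
N_4 = 1 + 183^2 + 183 = 33673

33673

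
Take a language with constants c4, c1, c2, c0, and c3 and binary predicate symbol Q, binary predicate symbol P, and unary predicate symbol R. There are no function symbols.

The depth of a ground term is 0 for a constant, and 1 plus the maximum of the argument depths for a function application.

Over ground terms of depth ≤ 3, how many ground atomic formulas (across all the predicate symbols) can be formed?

55

First count ground terms of depth ≤ 3.
With no function symbols every ground term is a constant, so there are exactly 5 ground terms at every depth bound.
N_0 = 5
N_1 = 5
N_2 = 5
N_3 = 5
So |H| = 5.
Each predicate of arity r yields |H|^r ground atoms (one per choice of an r-tuple from H):
  Q: 5^2 = 25;  P: 5^2 = 25;  R: 5
Total ground atoms: 25 + 25 + 5 = 55.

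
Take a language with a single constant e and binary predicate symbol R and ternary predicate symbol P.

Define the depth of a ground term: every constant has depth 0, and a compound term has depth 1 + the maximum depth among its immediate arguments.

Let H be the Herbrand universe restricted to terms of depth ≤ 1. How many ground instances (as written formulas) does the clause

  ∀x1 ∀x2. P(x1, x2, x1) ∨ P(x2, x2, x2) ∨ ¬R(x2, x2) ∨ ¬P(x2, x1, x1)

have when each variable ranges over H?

Ground terms of depth ≤ 1:
  With no function symbols every ground term is a constant, so there is exactly 1 ground term at every depth bound.
  N_0 = 1
  N_1 = 1
  Explicitly: e.
So there is exactly 1 ground term available for substitution.
The clause has 2 distinct variables (x1, x2), each appearing in the body. In the free term algebra distinct substitutions yield syntactically distinct ground instances.
Number of ground instances = 1^2 = 1.

1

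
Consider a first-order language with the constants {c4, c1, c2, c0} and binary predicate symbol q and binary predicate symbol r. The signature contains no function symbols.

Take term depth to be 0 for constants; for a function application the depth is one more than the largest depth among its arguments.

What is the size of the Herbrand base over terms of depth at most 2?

32

First count ground terms of depth ≤ 2.
With no function symbols every ground term is a constant, so there are exactly 4 ground terms at every depth bound.
N_0 = 4
N_1 = 4
N_2 = 4
Explicitly: c4, c1, c2, c0.
So |H| = 4.
Each predicate of arity r yields |H|^r ground atoms (one per choice of an r-tuple from H):
  q: 4^2 = 16;  r: 4^2 = 16
Total ground atoms: 16 + 16 = 32.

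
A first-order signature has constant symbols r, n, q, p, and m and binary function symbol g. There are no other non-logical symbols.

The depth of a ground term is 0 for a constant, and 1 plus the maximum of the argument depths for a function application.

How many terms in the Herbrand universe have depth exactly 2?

875

Let N_k count ground terms of depth at most k. Each non-constant term of depth ≤ k is some function symbol applied to depth-≤(k−1) arguments, giving N_k = 5 + N_{k-1}^2.
N_0 = 5
N_1 = 5 + 5^2 = 30
N_2 = 5 + 30^2 = 905
Terms of depth exactly 2: N_2 − N_1 = 905 − 30 = 875.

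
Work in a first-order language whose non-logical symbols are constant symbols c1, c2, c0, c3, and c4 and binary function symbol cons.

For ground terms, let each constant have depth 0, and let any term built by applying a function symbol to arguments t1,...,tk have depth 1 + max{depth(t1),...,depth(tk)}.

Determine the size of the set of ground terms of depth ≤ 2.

Let N_k = |{terms of depth ≤ k}|. Then N_0 = 5 and N_k = 5 + N_{k-1}^2 for k ≥ 1 (one summand per function symbol, arity giving the exponent).
N_0 = 5
N_1 = 5 + 5^2 = 30
N_2 = 5 + 30^2 = 905

905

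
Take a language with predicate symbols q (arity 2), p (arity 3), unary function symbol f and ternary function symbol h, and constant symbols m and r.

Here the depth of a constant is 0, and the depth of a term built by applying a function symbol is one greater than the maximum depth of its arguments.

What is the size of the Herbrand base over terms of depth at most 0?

12

First count ground terms of depth ≤ 0.
Let N_k count ground terms of depth at most k. Each non-constant term of depth ≤ k is some function symbol applied to depth-≤(k−1) arguments, giving N_k = 2 + N_{k-1} + N_{k-1}^3.
N_0 = 2
Explicitly: m, r.
So |H| = 2.
Each predicate of arity r yields |H|^r ground atoms (one per choice of an r-tuple from H):
  q: 2^2 = 4;  p: 2^3 = 8
Total ground atoms: 4 + 8 = 12.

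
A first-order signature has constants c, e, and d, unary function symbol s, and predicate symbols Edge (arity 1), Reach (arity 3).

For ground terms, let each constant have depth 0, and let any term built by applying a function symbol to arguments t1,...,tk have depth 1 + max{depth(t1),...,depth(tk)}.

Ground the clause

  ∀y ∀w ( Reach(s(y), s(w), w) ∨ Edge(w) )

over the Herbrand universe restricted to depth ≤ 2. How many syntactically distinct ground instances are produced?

81

Ground terms of depth ≤ 2:
  Let N_k = |{terms of depth ≤ k}|. Then N_0 = 3 and N_k = 3 + N_{k-1} for k ≥ 1 (one summand per function symbol, arity giving the exponent).
  N_0 = 3
  N_1 = 3 + 3 = 6
  N_2 = 3 + 6 = 9
  Explicitly: c, e, d, s(c), s(e), s(d), s(s(c)), s(s(e)), s(s(d)).
So there are 9 ground terms available for substitution.
Each of y, w ranges independently over the available ground terms, and distinct assignments produce distinct instances.
Number of ground instances = 9^2 = 81.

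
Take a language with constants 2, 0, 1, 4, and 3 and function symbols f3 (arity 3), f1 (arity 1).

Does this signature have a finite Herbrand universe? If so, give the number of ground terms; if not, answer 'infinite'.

The signature has at least one function symbol (f3, arity 3) and at least one constant (2).
Iterating f3 gives infinitely many distinct ground terms: 2, f3(2, 2, 2), f3(f3(2, 2, 2), f3(2, 2, 2), f3(2, 2, 2)), ...
So the Herbrand universe is infinite.

infinite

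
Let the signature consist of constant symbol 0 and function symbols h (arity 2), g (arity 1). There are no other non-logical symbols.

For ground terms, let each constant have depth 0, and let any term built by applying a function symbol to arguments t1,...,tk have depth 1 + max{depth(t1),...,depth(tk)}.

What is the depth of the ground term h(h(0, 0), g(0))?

depth(h(0, 0)) = 1 + max(0, 0) = 1
depth(g(0)) = 1 + depth(0) = 1 + 0 = 1
depth(h(h(0, 0), g(0))) = 1 + max(1, 1) = 2

2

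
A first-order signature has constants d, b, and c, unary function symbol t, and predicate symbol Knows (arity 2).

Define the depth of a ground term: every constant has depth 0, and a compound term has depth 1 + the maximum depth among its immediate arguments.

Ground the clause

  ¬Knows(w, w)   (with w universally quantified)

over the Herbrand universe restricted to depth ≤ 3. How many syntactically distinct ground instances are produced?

12

Ground terms of depth ≤ 3:
  Count level by level. With function symbols t/1, the terms of depth ≤ k are the 3 constants together with each function applied to depth-≤(k−1) tuples, so N_k = 3 + N_{k-1}.
  N_0 = 3
  N_1 = 3 + 3 = 6
  N_2 = 3 + 6 = 9
  N_3 = 3 + 9 = 12
  Explicitly: d, b, c, t(d), t(b), t(c), t(t(d)), t(t(b)), t(t(c)), t(t(t(d))), t(t(t(b))), t(t(t(c))).
So there are 12 ground terms available for substitution.
The body mentions the single quantified variable w; since ground terms form a free algebra, no two substitutions collapse to the same formula.
Number of ground instances = 12.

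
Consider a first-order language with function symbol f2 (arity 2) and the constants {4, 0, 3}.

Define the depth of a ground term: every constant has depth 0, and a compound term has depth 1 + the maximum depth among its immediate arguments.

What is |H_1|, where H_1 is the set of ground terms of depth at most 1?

Write N_k for the number of ground terms of depth ≤ k. A term of depth ≤ k is either a constant or a function symbol applied to arguments of depth ≤ k−1, so N_k = 3 + N_{k-1}^2.
N_0 = 3
N_1 = 3 + 3^2 = 12

12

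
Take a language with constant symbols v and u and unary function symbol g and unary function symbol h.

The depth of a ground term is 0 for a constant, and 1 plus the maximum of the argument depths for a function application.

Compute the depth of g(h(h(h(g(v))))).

depth(g(v)) = 1 + depth(v) = 1 + 0 = 1
depth(h(g(v))) = 1 + depth(g(v)) = 1 + 1 = 2
depth(h(h(g(v)))) = 1 + depth(h(g(v))) = 1 + 2 = 3
depth(h(h(h(g(v))))) = 1 + depth(h(h(g(v)))) = 1 + 3 = 4
depth(g(h(h(h(g(v)))))) = 1 + depth(h(h(h(g(v))))) = 1 + 4 = 5

5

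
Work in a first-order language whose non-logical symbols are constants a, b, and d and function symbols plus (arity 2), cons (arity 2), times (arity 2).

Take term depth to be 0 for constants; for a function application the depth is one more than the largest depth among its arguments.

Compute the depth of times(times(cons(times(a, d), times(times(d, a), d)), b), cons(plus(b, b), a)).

5

depth(times(a, d)) = 1 + max(0, 0) = 1
depth(times(d, a)) = 1 + max(0, 0) = 1
depth(times(times(d, a), d)) = 1 + max(1, 0) = 2
depth(cons(times(a, d), times(times(d, a), d))) = 1 + max(1, 2) = 3
depth(times(cons(times(a, d), times(times(d, a), d)), b)) = 1 + max(3, 0) = 4
depth(plus(b, b)) = 1 + max(0, 0) = 1
depth(cons(plus(b, b), a)) = 1 + max(1, 0) = 2
depth(times(times(cons(times(a, d), times(times(d, a), d)), b), cons(plus(b, b), a))) = 1 + max(4, 2) = 5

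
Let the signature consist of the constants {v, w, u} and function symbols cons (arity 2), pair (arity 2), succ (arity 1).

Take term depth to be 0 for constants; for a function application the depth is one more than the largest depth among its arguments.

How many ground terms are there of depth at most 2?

1179

Count level by level. With function symbols cons/2, pair/2, succ/1, the terms of depth ≤ k are the 3 constants together with each function applied to depth-≤(k−1) tuples, so N_k = 3 + N_{k-1}^2 + N_{k-1}^2 + N_{k-1}.
N_0 = 3
N_1 = 3 + 3^2 + 3^2 + 3 = 24
N_2 = 3 + 24^2 + 24^2 + 24 = 1179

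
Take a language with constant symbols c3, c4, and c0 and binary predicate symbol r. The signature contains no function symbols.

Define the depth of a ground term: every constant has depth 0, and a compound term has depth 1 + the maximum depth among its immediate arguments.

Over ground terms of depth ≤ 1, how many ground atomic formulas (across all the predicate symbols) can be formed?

9

First count ground terms of depth ≤ 1.
With no function symbols every ground term is a constant, so there are exactly 3 ground terms at every depth bound.
N_0 = 3
N_1 = 3
So |H| = 3.
A ground atom is a predicate applied to a tuple of terms from H, so the count is the sum over predicates of |H|^arity:
  r: 3^2 = 9
Total ground atoms: 9.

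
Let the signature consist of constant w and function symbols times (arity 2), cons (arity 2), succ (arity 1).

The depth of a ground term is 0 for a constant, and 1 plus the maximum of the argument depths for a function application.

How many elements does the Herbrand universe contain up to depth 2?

37

Count level by level. With function symbols times/2, cons/2, succ/1, the terms of depth ≤ k are the 1 constant together with each function applied to depth-≤(k−1) tuples, so N_k = 1 + N_{k-1}^2 + N_{k-1}^2 + N_{k-1}.
N_0 = 1
N_1 = 1 + 1^2 + 1^2 + 1 = 4
N_2 = 1 + 4^2 + 4^2 + 4 = 37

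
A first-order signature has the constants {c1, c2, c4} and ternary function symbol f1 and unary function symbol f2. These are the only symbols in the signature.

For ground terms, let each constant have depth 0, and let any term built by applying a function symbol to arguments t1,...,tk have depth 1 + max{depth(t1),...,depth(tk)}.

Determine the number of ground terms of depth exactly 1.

30

If N_k denotes the number of depth-≤k ground terms, the 3 constants give N_0 = 3, and each function symbol of arity r contributes N_{k-1}^r new terms at level k: N_k = 3 + N_{k-1}^3 + N_{k-1}.
N_0 = 3
N_1 = 3 + 3^3 + 3 = 33
Terms of depth exactly 1: N_1 − N_0 = 33 − 3 = 30.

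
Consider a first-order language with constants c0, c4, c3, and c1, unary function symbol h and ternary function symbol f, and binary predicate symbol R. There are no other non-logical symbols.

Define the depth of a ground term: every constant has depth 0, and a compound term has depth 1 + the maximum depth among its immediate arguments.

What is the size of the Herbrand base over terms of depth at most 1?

First count ground terms of depth ≤ 1.
Let N_k count ground terms of depth at most k. Each non-constant term of depth ≤ k is some function symbol applied to depth-≤(k−1) arguments, giving N_k = 4 + N_{k-1} + N_{k-1}^3.
N_0 = 4
N_1 = 4 + 4 + 4^3 = 72
So |H| = 72.
Each predicate of arity r yields |H|^r ground atoms (one per choice of an r-tuple from H):
  R: 72^2 = 5184
Total ground atoms: 5184.

5184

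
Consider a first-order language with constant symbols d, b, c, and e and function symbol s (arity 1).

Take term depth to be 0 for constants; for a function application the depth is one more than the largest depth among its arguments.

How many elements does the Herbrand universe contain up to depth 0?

Count level by level. With function symbols s/1, the terms of depth ≤ k are the 4 constants together with each function applied to depth-≤(k−1) tuples, so N_k = 4 + N_{k-1}.
N_0 = 4
Explicitly: d, b, c, e.

4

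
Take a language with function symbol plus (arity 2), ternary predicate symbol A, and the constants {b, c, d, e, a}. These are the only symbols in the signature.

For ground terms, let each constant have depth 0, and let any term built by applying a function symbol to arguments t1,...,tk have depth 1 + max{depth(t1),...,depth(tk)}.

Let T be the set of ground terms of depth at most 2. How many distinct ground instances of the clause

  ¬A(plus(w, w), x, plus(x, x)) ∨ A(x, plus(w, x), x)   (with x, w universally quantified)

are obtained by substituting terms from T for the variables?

Ground terms of depth ≤ 2:
  Write N_k for the number of ground terms of depth ≤ k. A term of depth ≤ k is either a constant or a function symbol applied to arguments of depth ≤ k−1, so N_k = 5 + N_{k-1}^2.
  N_0 = 5
  N_1 = 5 + 5^2 = 30
  N_2 = 5 + 30^2 = 905
So there are 905 ground terms available for substitution.
The clause has 2 distinct variables (x, w), each appearing in the body. In the free term algebra distinct substitutions yield syntactically distinct ground instances.
Number of ground instances = 905^2 = 819025.

819025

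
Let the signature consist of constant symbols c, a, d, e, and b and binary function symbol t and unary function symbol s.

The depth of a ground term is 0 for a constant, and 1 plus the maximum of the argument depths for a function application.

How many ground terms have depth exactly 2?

1230

If N_k denotes the number of depth-≤k ground terms, the 5 constants give N_0 = 5, and each function symbol of arity r contributes N_{k-1}^r new terms at level k: N_k = 5 + N_{k-1}^2 + N_{k-1}.
N_0 = 5
N_1 = 5 + 5^2 + 5 = 35
N_2 = 5 + 35^2 + 35 = 1265
Terms of depth exactly 2: N_2 − N_1 = 1265 − 35 = 1230.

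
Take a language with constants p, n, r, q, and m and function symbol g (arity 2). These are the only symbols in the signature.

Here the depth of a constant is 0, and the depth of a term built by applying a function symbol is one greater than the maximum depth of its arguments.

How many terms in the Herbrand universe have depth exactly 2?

875

Count level by level. With function symbols g/2, the terms of depth ≤ k are the 5 constants together with each function applied to depth-≤(k−1) tuples, so N_k = 5 + N_{k-1}^2.
N_0 = 5
N_1 = 5 + 5^2 = 30
N_2 = 5 + 30^2 = 905
Terms of depth exactly 2: N_2 − N_1 = 905 − 30 = 875.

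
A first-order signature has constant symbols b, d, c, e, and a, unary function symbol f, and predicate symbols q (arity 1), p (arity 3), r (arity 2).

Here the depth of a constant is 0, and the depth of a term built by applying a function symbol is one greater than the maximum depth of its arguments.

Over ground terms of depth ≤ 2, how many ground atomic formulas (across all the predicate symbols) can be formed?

3615

First count ground terms of depth ≤ 2.
Write N_k for the number of ground terms of depth ≤ k. A term of depth ≤ k is either a constant or a function symbol applied to arguments of depth ≤ k−1, so N_k = 5 + N_{k-1}.
N_0 = 5
N_1 = 5 + 5 = 10
N_2 = 5 + 10 = 15
So |H| = 15.
Each predicate of arity r yields |H|^r ground atoms (one per choice of an r-tuple from H):
  q: 15;  p: 15^3 = 3375;  r: 15^2 = 225
Total ground atoms: 15 + 3375 + 225 = 3615.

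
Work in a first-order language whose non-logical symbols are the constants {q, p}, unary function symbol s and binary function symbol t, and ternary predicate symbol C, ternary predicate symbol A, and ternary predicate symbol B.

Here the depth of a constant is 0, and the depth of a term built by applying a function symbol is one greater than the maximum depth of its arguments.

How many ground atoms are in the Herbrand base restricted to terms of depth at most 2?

First count ground terms of depth ≤ 2.
Let N_k = |{terms of depth ≤ k}|. Then N_0 = 2 and N_k = 2 + N_{k-1} + N_{k-1}^2 for k ≥ 1 (one summand per function symbol, arity giving the exponent).
N_0 = 2
N_1 = 2 + 2 + 2^2 = 8
N_2 = 2 + 8 + 8^2 = 74
So |H| = 74.
For each predicate symbol, the number of ground atoms is |H| raised to its arity; summing:
  C: 74^3 = 405224;  A: 74^3 = 405224;  B: 74^3 = 405224
Total ground atoms: 405224 + 405224 + 405224 = 1215672.

1215672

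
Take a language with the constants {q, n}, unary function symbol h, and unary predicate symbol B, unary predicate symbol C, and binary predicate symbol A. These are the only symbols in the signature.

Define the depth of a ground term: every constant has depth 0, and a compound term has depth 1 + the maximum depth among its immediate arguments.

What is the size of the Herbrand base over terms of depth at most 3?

80

First count ground terms of depth ≤ 3.
Count level by level. With function symbols h/1, the terms of depth ≤ k are the 2 constants together with each function applied to depth-≤(k−1) tuples, so N_k = 2 + N_{k-1}.
N_0 = 2
N_1 = 2 + 2 = 4
N_2 = 2 + 4 = 6
N_3 = 2 + 6 = 8
So |H| = 8.
Ground atoms are formed by filling each argument slot of a predicate with a term from H, so an r-ary predicate gives |H|^r atoms:
  B: 8;  C: 8;  A: 8^2 = 64
Total ground atoms: 8 + 8 + 64 = 80.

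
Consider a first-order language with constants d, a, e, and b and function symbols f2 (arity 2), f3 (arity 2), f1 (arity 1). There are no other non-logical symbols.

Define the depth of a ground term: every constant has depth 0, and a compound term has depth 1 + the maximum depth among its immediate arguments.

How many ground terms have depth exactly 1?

36

Count level by level. With function symbols f2/2, f3/2, f1/1, the terms of depth ≤ k are the 4 constants together with each function applied to depth-≤(k−1) tuples, so N_k = 4 + N_{k-1}^2 + N_{k-1}^2 + N_{k-1}.
N_0 = 4
N_1 = 4 + 4^2 + 4^2 + 4 = 40
Terms of depth exactly 1: N_1 − N_0 = 40 − 4 = 36.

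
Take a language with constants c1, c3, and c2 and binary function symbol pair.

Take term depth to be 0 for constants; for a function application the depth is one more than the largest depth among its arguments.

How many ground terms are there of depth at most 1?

12

Write N_k for the number of ground terms of depth ≤ k. A term of depth ≤ k is either a constant or a function symbol applied to arguments of depth ≤ k−1, so N_k = 3 + N_{k-1}^2.
N_0 = 3
N_1 = 3 + 3^2 = 12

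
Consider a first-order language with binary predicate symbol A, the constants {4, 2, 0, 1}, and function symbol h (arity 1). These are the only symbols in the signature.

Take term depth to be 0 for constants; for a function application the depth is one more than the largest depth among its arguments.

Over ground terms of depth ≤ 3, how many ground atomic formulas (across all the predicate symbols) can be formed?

256

First count ground terms of depth ≤ 3.
Count level by level. With function symbols h/1, the terms of depth ≤ k are the 4 constants together with each function applied to depth-≤(k−1) tuples, so N_k = 4 + N_{k-1}.
N_0 = 4
N_1 = 4 + 4 = 8
N_2 = 4 + 8 = 12
N_3 = 4 + 12 = 16
So |H| = 16.
Each predicate of arity r yields |H|^r ground atoms (one per choice of an r-tuple from H):
  A: 16^2 = 256
Total ground atoms: 256.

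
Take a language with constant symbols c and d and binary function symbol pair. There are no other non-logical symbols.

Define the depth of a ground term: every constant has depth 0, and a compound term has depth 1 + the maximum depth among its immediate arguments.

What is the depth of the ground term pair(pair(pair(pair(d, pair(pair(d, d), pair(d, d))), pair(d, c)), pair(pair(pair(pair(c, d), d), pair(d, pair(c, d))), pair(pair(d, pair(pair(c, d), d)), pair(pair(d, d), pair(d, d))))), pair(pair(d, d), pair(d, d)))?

depth(pair(d, d)) = 1 + max(0, 0) = 1
depth(pair(pair(d, d), pair(d, d))) = 1 + max(1, 1) = 2
depth(pair(d, pair(pair(d, d), pair(d, d)))) = 1 + max(0, 2) = 3
depth(pair(d, c)) = 1 + max(0, 0) = 1
depth(pair(pair(d, pair(pair(d, d), pair(d, d))), pair(d, c))) = 1 + max(3, 1) = 4
depth(pair(c, d)) = 1 + max(0, 0) = 1
depth(pair(pair(c, d), d)) = 1 + max(1, 0) = 2
depth(pair(d, pair(c, d))) = 1 + max(0, 1) = 2
depth(pair(pair(pair(c, d), d), pair(d, pair(c, d)))) = 1 + max(2, 2) = 3
depth(pair(d, pair(pair(c, d), d))) = 1 + max(0, 2) = 3
depth(pair(pair(d, pair(pair(c, d), d)), pair(pair(d, d), pair(d, d)))) = 1 + max(3, 2) = 4
depth(pair(pair(pair(pair(c, d), d), pair(d, pair(c, d))), pair(pair(d, pair(pair(c, d), d)), pair(pair(d, d), pair(d, d))))) = 1 + max(3, 4) = 5
depth(pair(pair(pair(d, pair(pair(d, d), pair(d, d))), pair(d, c)), pair(pair(pair(pair(c, d), d), pair(d, pair(c, d))), pair(pair(d, pair(pair(c, d), d)), pair(pair(d, d), pair(d, d)))))) = 1 + max(4, 5) = 6
depth(pair(pair(pair(pair(d, pair(pair(d, d), pair(d, d))), pair(d, c)), pair(pair(pair(pair(c, d), d), pair(d, pair(c, d))), pair(pair(d, pair(pair(c, d), d)), pair(pair(d, d), pair(d, d))))), pair(pair(d, d), pair(d, d)))) = 1 + max(6, 2) = 7

7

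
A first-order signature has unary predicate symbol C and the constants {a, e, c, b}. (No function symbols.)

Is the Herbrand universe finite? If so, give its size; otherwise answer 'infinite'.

4

There are no function symbols, so every ground term is one of the 4 constants.
The Herbrand universe is {a, e, c, b}, which is finite with 4 elements.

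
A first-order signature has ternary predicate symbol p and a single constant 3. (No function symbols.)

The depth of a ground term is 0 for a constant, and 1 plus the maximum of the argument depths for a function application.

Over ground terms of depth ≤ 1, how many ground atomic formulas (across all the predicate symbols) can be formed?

First count ground terms of depth ≤ 1.
With no function symbols every ground term is a constant, so there is exactly 1 ground term at every depth bound.
N_0 = 1
N_1 = 1
Explicitly: 3.
So |H| = 1.
For each predicate symbol, the number of ground atoms is |H| raised to its arity; summing:
  p: 1^3 = 1
Total ground atoms: 1.

1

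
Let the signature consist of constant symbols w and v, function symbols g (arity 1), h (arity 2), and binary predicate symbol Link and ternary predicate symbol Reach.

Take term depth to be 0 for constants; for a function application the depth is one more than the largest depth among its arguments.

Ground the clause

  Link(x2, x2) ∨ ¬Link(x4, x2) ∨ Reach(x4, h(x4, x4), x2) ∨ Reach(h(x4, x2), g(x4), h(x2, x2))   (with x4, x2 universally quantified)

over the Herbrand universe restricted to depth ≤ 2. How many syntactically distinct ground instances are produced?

Ground terms of depth ≤ 2:
  Count level by level. With function symbols g/1, h/2, the terms of depth ≤ k are the 2 constants together with each function applied to depth-≤(k−1) tuples, so N_k = 2 + N_{k-1} + N_{k-1}^2.
  N_0 = 2
  N_1 = 2 + 2 + 2^2 = 8
  N_2 = 2 + 8 + 8^2 = 74
So there are 74 ground terms available for substitution.
Each of x4, x2 ranges independently over the available ground terms, and distinct assignments produce distinct instances.
Number of ground instances = 74^2 = 5476.

5476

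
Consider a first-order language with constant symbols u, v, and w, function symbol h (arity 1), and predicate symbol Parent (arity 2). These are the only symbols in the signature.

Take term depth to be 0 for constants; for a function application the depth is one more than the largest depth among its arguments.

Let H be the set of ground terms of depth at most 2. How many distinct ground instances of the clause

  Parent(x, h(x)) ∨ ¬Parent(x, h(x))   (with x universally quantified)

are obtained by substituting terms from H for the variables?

9

Ground terms of depth ≤ 2:
  Let N_k = |{terms of depth ≤ k}|. Then N_0 = 3 and N_k = 3 + N_{k-1} for k ≥ 1 (one summand per function symbol, arity giving the exponent).
  N_0 = 3
  N_1 = 3 + 3 = 6
  N_2 = 3 + 6 = 9
So there are 9 ground terms available for substitution.
The clause has 1 distinct variable (x), which appears in the body. In the free term algebra distinct substitutions yield syntactically distinct ground instances.
Number of ground instances = 9.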